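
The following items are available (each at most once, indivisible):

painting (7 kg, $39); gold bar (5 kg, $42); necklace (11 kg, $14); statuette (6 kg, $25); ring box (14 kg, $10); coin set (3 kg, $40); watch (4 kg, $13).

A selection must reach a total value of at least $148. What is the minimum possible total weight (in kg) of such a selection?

Subsets with value ≥ 148, sorted by total weight:
- painting+gold bar+statuette+coin set+watch: weight 25, value 159
- painting+gold bar+necklace+coin set+watch: weight 30, value 148
- painting+gold bar+necklace+statuette+coin set: weight 32, value 160
- painting+gold bar+statuette+ring box+coin set: weight 35, value 156
Minimum weight: 25 kg.

25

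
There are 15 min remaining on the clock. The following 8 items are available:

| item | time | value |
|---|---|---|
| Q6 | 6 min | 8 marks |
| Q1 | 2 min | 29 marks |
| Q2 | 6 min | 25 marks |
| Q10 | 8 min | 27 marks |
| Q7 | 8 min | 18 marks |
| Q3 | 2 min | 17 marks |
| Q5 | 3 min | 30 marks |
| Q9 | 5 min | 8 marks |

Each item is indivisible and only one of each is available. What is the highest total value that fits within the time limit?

103 marks

Check high-value combinations within 15 min:
- Q1+Q10+Q3+Q5: time 2+8+2+3=15, value 29+27+17+30=103
- Q1+Q2+Q3+Q5: time 2+6+2+3=13, value 29+25+17+30=101
- Q1+Q7+Q3+Q5: time 2+8+2+3=15, value 29+18+17+30=94
- Q1+Q10+Q5: time 2+8+3=13, value 29+27+30=86
Best: 103 marks.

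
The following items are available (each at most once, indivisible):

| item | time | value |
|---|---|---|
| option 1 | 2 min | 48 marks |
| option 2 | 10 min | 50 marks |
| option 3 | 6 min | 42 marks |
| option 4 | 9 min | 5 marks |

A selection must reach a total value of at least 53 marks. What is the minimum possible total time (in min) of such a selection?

Subsets with value ≥ 53, sorted by total time:
- option 1+option 3: time 8, value 90
- option 1+option 4: time 11, value 53
- option 1+option 2: time 12, value 98
- option 2+option 3: time 16, value 92
Minimum time: 8 min.

8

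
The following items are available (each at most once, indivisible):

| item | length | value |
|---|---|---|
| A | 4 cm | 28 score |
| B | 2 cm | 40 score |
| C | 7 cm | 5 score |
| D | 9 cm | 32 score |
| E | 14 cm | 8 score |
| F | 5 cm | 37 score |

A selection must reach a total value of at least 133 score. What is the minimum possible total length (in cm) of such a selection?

20

Subsets with value ≥ 133, sorted by total length:
- A+B+D+F: length 20, value 137
- A+B+C+D+F: length 27, value 142
- A+B+D+E+F: length 34, value 145
- A+B+C+D+E+F: length 41, value 150
Minimum length: 20 cm.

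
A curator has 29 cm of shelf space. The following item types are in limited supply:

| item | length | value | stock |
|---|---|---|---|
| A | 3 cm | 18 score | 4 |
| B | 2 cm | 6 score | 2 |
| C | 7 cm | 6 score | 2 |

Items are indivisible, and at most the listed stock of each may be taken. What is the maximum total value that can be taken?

Top feasible selections:
- 4×A + 2×B + 1×C: length 23, value 90
- 4×A + 1×B + 2×C: length 28, value 90
- 4×A + 2×B: length 16, value 84
- 4×A + 1×B + 1×C: length 21, value 84
Best: 90 score.

90 score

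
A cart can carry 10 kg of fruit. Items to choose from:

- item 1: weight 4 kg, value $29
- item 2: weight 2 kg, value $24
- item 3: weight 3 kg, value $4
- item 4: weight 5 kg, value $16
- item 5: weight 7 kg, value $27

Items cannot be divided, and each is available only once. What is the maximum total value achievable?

$57

This is a 0/1 knapsack; check combinations near the capacity.
- item 1+item 2+item 3: weight 4+2+3=9, value 29+24+4=57
- item 1+item 2: weight 4+2=6, value 29+24=53
- item 2+item 5: weight 2+7=9, value 24+27=51
Best: $57.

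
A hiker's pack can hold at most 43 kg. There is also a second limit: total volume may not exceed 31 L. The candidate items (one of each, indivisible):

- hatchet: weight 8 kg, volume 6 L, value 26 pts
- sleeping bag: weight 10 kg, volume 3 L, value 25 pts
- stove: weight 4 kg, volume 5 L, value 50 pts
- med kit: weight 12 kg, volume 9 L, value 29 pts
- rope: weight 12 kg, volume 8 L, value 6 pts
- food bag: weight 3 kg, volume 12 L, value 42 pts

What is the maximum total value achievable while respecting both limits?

Feasible sets respecting both limits:
- sleeping bag+stove+med kit+food bag: weight 29, volume 29, value 146
- hatchet+sleeping bag+stove+food bag: weight 25, volume 26, value 143
- hatchet+sleeping bag+stove+med kit: weight 34, volume 23, value 130
- hatchet+stove+rope+food bag: weight 27, volume 31, value 124
Best: 146 pts.

146 pts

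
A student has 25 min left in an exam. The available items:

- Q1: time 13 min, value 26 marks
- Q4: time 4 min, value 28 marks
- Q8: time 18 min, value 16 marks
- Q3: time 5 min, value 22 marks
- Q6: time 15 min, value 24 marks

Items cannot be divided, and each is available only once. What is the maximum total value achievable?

76 marks

Check high-value combinations within 25 min:
- Q1+Q4+Q3: time 13+4+5=22, value 26+28+22=76
- Q4+Q3+Q6: time 4+5+15=24, value 28+22+24=74
- Q1+Q4: time 13+4=17, value 26+28=54
- Q4+Q6: time 4+15=19, value 28+24=52
- Q4+Q3: time 4+5=9, value 28+22=50
Best: 76 marks.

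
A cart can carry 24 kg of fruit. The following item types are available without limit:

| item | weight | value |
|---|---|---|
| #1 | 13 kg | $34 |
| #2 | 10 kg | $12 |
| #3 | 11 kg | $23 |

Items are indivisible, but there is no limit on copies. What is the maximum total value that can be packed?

Best value-per-unit is #1 at 34/13; filling with it alone gives 1×34 = 34.
Optimal mix: 1×#1 + 1×#3 → weight 24, value 57.

$57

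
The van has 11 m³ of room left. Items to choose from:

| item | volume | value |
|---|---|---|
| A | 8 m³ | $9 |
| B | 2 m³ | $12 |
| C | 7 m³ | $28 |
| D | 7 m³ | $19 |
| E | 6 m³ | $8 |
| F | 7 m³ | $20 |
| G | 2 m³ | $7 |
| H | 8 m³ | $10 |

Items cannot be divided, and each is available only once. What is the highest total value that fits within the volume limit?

$47

Check high-value combinations within 11 m³:
- B+C+G: volume 2+7+2=11, value 12+28+7=47
- B+C: volume 2+7=9, value 12+28=40
- B+F+G: volume 2+7+2=11, value 12+20+7=39
Best: $47.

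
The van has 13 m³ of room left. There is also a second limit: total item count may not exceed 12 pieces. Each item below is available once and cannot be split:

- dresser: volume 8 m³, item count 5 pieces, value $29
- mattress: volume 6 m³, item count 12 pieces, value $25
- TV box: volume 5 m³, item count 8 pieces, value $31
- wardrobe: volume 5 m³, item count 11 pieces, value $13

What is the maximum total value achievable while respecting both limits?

$31

Feasible sets respecting both limits:
- TV box: volume 5, item count 8, value 31
- dresser: volume 8, item count 5, value 29
- mattress: volume 6, item count 12, value 25
Best: $31.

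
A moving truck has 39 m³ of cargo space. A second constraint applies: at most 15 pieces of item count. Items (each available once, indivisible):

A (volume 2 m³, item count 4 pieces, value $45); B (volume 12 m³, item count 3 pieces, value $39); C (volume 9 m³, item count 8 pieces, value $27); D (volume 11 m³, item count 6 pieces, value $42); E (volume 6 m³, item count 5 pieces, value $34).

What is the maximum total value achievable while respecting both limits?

Feasible sets respecting both limits:
- A+B+D: volume 25, item count 13, value 126
- A+D+E: volume 19, item count 15, value 121
- A+B+E: volume 20, item count 12, value 118
- B+D+E: volume 29, item count 14, value 115
Best: $126.

$126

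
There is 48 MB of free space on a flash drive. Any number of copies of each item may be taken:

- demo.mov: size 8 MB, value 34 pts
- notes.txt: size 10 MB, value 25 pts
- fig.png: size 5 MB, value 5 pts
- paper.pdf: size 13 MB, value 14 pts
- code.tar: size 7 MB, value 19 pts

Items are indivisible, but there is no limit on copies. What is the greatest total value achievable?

204 pts

Best value-per-unit is demo.mov at 34/8, and filling with it alone uses size 6×8=48. No mix of the others beats 6×34 = 204.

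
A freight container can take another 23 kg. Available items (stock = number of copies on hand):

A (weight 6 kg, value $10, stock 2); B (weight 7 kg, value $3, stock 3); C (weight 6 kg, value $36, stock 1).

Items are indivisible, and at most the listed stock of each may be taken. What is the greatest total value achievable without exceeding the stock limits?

$56

Top feasible selections:
- 2×A + 1×C: weight 18, value 56
- 1×A + 1×B + 1×C: weight 19, value 49
- 1×A + 1×C: weight 12, value 46
Best: $56.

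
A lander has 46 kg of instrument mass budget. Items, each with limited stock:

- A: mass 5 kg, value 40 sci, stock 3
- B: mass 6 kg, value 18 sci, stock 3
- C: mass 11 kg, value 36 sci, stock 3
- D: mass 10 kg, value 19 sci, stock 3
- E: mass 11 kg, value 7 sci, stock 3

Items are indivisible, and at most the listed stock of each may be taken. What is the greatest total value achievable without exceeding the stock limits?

Top feasible selections:
- 3×A + 1×B + 2×C: mass 43, value 210
- 3×A + 3×B + 1×C: mass 44, value 210
- 3×A + 1×C + 2×D: mass 46, value 194
- 3×A + 1×B + 1×C + 1×D: mass 42, value 193
Best: 210 sci.

210 sci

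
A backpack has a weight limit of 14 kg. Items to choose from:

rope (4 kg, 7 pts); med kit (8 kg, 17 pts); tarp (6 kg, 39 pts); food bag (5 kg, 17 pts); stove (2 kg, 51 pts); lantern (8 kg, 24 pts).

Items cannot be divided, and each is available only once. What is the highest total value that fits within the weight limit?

This is a 0/1 knapsack; check combinations near the capacity.
- tarp+food bag+stove: weight 6+5+2=13, value 39+17+51=107
- rope+tarp+stove: weight 4+6+2=12, value 7+39+51=97
- tarp+stove: weight 6+2=8, value 39+51=90
- rope+stove+lantern: weight 4+2+8=14, value 7+51+24=82
- stove+lantern: weight 2+8=10, value 51+24=75
Best: 107 pts.

107 pts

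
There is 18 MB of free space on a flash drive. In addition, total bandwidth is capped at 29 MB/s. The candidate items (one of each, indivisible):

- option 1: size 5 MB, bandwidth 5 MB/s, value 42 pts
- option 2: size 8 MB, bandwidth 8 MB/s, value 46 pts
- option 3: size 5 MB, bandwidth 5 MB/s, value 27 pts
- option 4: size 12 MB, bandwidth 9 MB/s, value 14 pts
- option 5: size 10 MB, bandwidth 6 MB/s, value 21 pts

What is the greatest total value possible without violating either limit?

Feasible sets respecting both limits:
- option 1+option 2+option 3: size 18, bandwidth 18, value 115
- option 1+option 2: size 13, bandwidth 13, value 88
- option 2+option 3: size 13, bandwidth 13, value 73
- option 1+option 3: size 10, bandwidth 10, value 69
Best: 115 pts.

115 pts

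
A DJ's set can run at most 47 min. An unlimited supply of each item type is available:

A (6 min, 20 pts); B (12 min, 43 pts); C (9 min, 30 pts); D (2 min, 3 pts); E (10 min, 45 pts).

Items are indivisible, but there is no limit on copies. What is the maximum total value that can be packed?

Best value-per-unit is E at 45/10; filling with it alone gives 4×45 = 180.
Optimal mix: 1×A + 4×E → duration 46, value 200.

200 pts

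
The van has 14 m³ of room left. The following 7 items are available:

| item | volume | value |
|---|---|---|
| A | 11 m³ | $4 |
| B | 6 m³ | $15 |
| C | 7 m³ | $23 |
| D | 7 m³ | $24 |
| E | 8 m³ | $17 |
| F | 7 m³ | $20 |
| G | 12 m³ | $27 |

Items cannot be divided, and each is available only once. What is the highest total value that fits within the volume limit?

$47

Check high-value combinations within 14 m³:
- C+D: volume 7+7=14, value 23+24=47
- D+F: volume 7+7=14, value 24+20=44
- C+F: volume 7+7=14, value 23+20=43
Best: $47.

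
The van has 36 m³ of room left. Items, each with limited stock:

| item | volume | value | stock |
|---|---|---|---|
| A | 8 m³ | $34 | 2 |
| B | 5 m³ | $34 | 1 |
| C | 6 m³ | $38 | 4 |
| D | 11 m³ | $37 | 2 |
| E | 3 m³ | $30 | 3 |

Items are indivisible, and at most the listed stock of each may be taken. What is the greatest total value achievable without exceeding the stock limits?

$246

Best selections within volume 36 and stock limits:
- 1×B + 4×C + 2×E: volume 35, value 246
- 4×C + 3×E: volume 33, value 242
- 1×B + 3×C + 3×E: volume 32, value 238
Best: $246.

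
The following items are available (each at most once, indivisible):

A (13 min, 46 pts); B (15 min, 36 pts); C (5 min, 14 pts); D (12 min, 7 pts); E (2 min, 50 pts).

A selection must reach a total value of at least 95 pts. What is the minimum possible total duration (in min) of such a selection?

15

Subsets with value ≥ 95, sorted by total duration:
- A+E: duration 15, value 96
- A+C+E: duration 20, value 110
- B+C+E: duration 22, value 100
Minimum duration: 15 min.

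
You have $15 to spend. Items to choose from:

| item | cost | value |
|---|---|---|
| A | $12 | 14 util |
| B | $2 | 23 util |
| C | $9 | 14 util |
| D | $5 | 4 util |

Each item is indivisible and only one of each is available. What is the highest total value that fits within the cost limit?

Check high-value combinations within $15:
- B+C: cost 2+9=11, value 23+14=37
- A+B: cost 12+2=14, value 14+23=37
- B+D: cost 2+5=7, value 23+4=27
Best: 37 util.

37 util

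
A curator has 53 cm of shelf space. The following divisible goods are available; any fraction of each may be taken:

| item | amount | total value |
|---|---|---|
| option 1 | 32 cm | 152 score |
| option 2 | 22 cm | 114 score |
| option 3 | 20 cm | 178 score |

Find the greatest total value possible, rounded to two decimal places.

Take in order of value per unit:
- option 3 (178/20 per unit): all 20 → value 178, running total 178.00
- option 2 (114/22 per unit): all 22 → value 114, running total 292.00
- option 1 (152/32 per unit): 11 of 32 → value 11×152/32 = 52.2500, running total 344.25
Total 344.25.

344.25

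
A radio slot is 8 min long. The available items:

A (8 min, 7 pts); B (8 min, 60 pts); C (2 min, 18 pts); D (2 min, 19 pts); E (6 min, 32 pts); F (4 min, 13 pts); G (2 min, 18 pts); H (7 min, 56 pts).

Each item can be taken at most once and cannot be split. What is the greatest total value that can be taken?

60 pts

This is a 0/1 knapsack; check combinations near the capacity.
- B: duration 8, value 60
- H: duration 7, value 56
- C+D+G: duration 2+2+2=6, value 18+19+18=55
- D+E: duration 2+6=8, value 19+32=51
Best: 60 pts.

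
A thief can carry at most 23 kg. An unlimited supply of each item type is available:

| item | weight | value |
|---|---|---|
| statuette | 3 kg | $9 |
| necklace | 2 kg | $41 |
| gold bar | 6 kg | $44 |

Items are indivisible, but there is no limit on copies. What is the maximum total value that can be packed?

$451

Best value-per-unit is necklace at 41/2, and filling with it alone uses weight 11×2=22. No mix of the others beats 11×41 = 451.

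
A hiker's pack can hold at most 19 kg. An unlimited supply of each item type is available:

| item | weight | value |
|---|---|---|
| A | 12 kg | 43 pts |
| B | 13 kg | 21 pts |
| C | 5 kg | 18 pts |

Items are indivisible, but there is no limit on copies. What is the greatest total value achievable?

61 pts

Best value-per-unit is C at 18/5; filling with it alone gives 3×18 = 54.
Optimal mix: 1×A + 1×C → weight 17, value 61.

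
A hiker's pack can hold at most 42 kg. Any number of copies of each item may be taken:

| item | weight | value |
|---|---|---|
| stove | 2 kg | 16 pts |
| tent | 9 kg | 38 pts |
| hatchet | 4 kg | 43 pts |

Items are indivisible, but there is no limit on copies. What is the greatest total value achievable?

Best value-per-unit is hatchet at 43/4; filling with it alone gives 10×43 = 430.
Optimal mix: 1×stove + 10×hatchet → weight 42, value 446.

446 pts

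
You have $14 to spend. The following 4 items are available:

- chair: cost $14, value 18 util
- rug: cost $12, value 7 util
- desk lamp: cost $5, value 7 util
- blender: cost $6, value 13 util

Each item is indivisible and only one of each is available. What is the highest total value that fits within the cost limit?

Check high-value combinations within $14:
- desk lamp+blender: cost 5+6=11, value 7+13=20
- chair: cost 14, value 18
- blender: cost 6, value 13
Best: 20 util.

20 util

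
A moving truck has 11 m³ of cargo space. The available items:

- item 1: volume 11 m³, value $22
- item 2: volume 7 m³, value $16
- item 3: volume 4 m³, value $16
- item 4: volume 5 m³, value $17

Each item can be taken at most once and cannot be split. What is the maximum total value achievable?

Check high-value combinations within 11 m³:
- item 3+item 4: volume 4+5=9, value 16+17=33
- item 2+item 3: volume 7+4=11, value 16+16=32
- item 1: volume 11, value 22
- item 4: volume 5, value 17
- item 3: volume 4, value 16
Best: $33.

$33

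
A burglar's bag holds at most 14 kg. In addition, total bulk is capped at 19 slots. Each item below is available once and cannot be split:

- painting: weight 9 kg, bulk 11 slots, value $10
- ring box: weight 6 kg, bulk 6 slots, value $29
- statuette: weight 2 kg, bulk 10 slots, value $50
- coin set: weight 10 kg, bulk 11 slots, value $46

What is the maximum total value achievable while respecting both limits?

Feasible sets respecting both limits:
- ring box+statuette: weight 8, bulk 16, value 79
- statuette: weight 2, bulk 10, value 50
- coin set: weight 10, bulk 11, value 46
- ring box: weight 6, bulk 6, value 29
Best: $79.

$79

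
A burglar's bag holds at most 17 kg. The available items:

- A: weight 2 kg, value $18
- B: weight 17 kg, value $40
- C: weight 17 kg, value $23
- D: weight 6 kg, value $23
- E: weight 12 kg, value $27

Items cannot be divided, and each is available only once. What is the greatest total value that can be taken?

$45

This is a 0/1 knapsack; check combinations near the capacity.
- A+E: weight 2+12=14, value 18+27=45
- A+D: weight 2+6=8, value 18+23=41
- B: weight 17, value 40
Best: $45.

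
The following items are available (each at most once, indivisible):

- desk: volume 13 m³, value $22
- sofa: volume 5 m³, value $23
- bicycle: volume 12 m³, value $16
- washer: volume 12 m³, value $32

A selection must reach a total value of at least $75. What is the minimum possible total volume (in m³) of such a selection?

Subsets with value ≥ 75, sorted by total volume:
- desk+sofa+washer: volume 30, value 77
- desk+sofa+bicycle+washer: volume 42, value 93
Minimum volume: 30 m³.

30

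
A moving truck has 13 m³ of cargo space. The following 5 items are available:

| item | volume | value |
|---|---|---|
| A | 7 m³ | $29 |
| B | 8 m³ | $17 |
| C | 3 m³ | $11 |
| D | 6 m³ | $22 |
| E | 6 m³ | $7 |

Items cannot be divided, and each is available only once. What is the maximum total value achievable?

$51

Check high-value combinations within 13 m³:
- A+D: volume 7+6=13, value 29+22=51
- A+C: volume 7+3=10, value 29+11=40
- A+E: volume 7+6=13, value 29+7=36
Best: $51.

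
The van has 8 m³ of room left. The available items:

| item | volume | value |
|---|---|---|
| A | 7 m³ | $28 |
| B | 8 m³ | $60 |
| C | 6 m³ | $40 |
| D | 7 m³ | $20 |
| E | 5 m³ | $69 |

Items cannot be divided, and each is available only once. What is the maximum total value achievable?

$69

Check high-value combinations within 8 m³:
- E: volume 5, value 69
- B: volume 8, value 60
- C: volume 6, value 40
Best: $69.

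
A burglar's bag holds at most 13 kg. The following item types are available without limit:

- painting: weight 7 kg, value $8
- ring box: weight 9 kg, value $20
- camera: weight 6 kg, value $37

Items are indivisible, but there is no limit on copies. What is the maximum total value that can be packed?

Best value-per-unit is camera at 37/6, and filling with it alone uses weight 2×6=12. No mix of the others beats 2×37 = 74.

$74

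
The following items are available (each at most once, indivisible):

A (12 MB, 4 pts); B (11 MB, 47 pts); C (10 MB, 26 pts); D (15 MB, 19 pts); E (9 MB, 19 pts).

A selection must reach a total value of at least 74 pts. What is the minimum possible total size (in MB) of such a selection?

30

Subsets with value ≥ 74, sorted by total size:
- B+C+E: size 30, value 92
- A+B+C: size 33, value 77
Minimum size: 30 MB.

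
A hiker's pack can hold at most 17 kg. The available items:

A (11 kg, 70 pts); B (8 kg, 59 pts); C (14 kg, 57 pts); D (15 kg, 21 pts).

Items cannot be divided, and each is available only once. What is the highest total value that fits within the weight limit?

Check high-value combinations within 17 kg:
- A: weight 11, value 70
- B: weight 8, value 59
- C: weight 14, value 57
- D: weight 15, value 21
Best: 70 pts.

70 pts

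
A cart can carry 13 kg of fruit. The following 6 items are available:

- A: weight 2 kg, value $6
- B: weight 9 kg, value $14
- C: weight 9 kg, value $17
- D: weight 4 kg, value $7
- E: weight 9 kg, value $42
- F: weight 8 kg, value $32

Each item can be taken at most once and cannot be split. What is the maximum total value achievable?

This is a 0/1 knapsack; check combinations near the capacity.
- D+E: weight 4+9=13, value 7+42=49
- A+E: weight 2+9=11, value 6+42=48
- E: weight 9, value 42
- D+F: weight 4+8=12, value 7+32=39
- A+F: weight 2+8=10, value 6+32=38
Best: $49.

$49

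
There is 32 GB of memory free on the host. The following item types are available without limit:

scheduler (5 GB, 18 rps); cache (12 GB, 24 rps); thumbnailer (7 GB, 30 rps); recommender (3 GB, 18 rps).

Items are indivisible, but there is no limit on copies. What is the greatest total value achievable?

Best value-per-unit is recommender at 18/3; filling with it alone gives 10×18 = 180.
Optimal mix: 1×scheduler + 9×recommender → memory 32, value 180.

180 rps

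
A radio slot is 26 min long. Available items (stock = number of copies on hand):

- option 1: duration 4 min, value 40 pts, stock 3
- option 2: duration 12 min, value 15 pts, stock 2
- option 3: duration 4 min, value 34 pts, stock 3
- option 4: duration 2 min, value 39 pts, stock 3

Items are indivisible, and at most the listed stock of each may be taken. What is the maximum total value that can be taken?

305 pts

Top feasible selections:
- 3×option 1 + 2×option 3 + 3×option 4: duration 26, value 305
- 2×option 1 + 3×option 3 + 3×option 4: duration 26, value 299
- 3×option 1 + 1×option 3 + 3×option 4: duration 22, value 271
Best: 305 pts.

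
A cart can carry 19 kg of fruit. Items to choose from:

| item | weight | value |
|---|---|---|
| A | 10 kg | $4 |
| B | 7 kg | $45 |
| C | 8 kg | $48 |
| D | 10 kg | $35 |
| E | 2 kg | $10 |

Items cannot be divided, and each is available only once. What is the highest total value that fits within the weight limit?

Check high-value combinations within 19 kg:
- B+C+E: weight 7+8+2=17, value 45+48+10=103
- B+C: weight 7+8=15, value 45+48=93
- B+D+E: weight 7+10+2=19, value 45+35+10=90
Best: $103.

$103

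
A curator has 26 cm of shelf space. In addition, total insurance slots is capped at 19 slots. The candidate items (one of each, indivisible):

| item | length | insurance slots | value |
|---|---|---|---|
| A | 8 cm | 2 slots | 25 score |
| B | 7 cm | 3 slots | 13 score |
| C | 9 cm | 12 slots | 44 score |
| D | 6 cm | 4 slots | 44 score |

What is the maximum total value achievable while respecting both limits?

Feasible sets respecting both limits:
- A+C+D: length 23, insurance slots 18, value 113
- B+C+D: length 22, insurance slots 19, value 101
- C+D: length 15, insurance slots 16, value 88
Best: 113 score.

113 score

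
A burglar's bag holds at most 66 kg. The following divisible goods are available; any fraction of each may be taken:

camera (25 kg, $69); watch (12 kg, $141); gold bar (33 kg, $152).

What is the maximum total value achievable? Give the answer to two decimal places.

Take in order of value per unit:
- watch (141/12 per unit): all 12 → value 141, running total 141.00
- gold bar (152/33 per unit): all 33 → value 152, running total 293.00
- camera (69/25 per unit): 21 of 25 → value 21×69/25 = 57.9600, running total 350.96
Total 350.96.

350.96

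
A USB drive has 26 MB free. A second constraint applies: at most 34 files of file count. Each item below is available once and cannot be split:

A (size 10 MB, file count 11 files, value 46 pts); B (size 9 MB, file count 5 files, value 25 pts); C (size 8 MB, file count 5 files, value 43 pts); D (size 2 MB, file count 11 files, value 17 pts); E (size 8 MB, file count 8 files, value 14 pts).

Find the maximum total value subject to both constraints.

Feasible sets respecting both limits:
- A+C+D: size 20, file count 27, value 106
- A+C+E: size 26, file count 24, value 103
- A+C: size 18, file count 16, value 89
Best: 106 pts.

106 pts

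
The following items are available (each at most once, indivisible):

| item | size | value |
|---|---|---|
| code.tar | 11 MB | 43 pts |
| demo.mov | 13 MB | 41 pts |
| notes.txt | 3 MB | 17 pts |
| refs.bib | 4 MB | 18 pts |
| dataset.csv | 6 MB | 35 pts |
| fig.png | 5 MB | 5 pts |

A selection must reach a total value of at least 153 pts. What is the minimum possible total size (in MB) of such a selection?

37

Subsets with value ≥ 153, sorted by total size:
- code.tar+demo.mov+notes.txt+refs.bib+dataset.csv: size 37, value 154
- code.tar+demo.mov+notes.txt+refs.bib+dataset.csv+fig.png: size 42, value 159
Minimum size: 37 MB.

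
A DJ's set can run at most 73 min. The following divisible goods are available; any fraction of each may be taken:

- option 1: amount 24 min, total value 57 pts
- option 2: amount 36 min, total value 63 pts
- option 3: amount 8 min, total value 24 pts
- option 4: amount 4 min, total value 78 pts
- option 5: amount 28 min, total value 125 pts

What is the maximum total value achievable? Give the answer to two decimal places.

299.75

Take in order of value per unit:
- option 4 (78/4 per unit): all 4 → value 78, running total 78.00
- option 5 (125/28 per unit): all 28 → value 125, running total 203.00
- option 3 (24/8 per unit): all 8 → value 24, running total 227.00
- option 1 (57/24 per unit): all 24 → value 57, running total 284.00
- option 2 (63/36 per unit): 9 of 36 → value 9×63/36 = 15.7500, running total 299.75
Total 299.75.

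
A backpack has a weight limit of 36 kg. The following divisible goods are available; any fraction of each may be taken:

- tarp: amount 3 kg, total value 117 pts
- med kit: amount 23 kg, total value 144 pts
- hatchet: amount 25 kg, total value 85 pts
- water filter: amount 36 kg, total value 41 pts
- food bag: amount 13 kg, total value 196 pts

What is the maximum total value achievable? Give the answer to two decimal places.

Take in order of value per unit:
- tarp (117/3 per unit): all 3 → value 117, running total 117.00
- food bag (196/13 per unit): all 13 → value 196, running total 313.00
- med kit (144/23 per unit): 20 of 23 → value 20×144/23 = 125.2174, running total 438.22
Total 438.22.

438.22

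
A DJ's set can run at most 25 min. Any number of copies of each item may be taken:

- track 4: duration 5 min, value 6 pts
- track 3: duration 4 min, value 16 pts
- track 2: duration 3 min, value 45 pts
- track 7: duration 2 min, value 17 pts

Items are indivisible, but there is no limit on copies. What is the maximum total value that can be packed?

360 pts

Best value-per-unit is track 2 at 45/3, and filling with it alone uses duration 8×3=24. No mix of the others beats 8×45 = 360.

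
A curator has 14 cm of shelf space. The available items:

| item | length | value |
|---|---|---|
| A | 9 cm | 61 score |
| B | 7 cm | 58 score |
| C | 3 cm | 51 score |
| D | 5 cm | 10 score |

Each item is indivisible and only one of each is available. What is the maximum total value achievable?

Check high-value combinations within 14 cm:
- A+C: length 9+3=12, value 61+51=112
- B+C: length 7+3=10, value 58+51=109
- A+D: length 9+5=14, value 61+10=71
- B+D: length 7+5=12, value 58+10=68
Best: 112 score.

112 score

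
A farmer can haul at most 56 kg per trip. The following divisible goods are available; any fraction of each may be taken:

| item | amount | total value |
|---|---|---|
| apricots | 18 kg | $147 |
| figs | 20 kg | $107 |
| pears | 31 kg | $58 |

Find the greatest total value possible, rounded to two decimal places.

287.68

Take in order of value per unit:
- apricots (147/18 per unit): all 18 → value 147, running total 147.00
- figs (107/20 per unit): all 20 → value 107, running total 254.00
- pears (58/31 per unit): 18 of 31 → value 18×58/31 = 33.6774, running total 287.68
Total 287.68.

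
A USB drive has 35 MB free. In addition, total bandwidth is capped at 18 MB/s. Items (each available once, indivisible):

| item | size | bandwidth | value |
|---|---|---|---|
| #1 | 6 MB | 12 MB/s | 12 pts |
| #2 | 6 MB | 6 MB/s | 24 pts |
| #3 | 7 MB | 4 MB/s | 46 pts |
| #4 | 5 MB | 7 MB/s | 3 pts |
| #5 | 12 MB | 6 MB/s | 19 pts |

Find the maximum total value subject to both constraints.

89 pts

Feasible sets respecting both limits:
- #2+#3+#5: size 25, bandwidth 16, value 89
- #2+#3+#4: size 18, bandwidth 17, value 73
- #2+#3: size 13, bandwidth 10, value 70
Best: 89 pts.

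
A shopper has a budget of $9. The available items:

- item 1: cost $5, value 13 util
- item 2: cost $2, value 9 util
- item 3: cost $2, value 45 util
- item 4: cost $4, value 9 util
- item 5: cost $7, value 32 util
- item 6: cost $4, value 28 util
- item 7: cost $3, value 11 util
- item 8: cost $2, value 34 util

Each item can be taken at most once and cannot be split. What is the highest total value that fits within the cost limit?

107 util

Check high-value combinations within $9:
- item 3+item 6+item 8: cost 2+4+2=8, value 45+28+34=107
- item 2+item 3+item 7+item 8: cost 2+2+3+2=9, value 9+45+11+34=99
- item 1+item 3+item 8: cost 5+2+2=9, value 13+45+34=92
- item 3+item 7+item 8: cost 2+3+2=7, value 45+11+34=90
Best: 107 util.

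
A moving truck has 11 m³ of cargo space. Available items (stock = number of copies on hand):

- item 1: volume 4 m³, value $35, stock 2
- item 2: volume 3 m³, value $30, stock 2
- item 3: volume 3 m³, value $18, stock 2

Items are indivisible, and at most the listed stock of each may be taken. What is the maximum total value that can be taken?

Best selections within volume 11 and stock limits:
- 2×item 1 + 1×item 2: volume 11, value 100
- 1×item 1 + 2×item 2: volume 10, value 95
- 2×item 1 + 1×item 3: volume 11, value 88
Best: $100.

$100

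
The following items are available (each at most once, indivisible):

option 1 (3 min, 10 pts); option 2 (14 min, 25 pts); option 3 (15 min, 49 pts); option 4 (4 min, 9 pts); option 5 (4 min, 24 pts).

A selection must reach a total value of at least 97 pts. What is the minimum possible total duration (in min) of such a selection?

33

Subsets with value ≥ 97, sorted by total duration:
- option 2+option 3+option 5: duration 33, value 98
- option 1+option 2+option 3+option 5: duration 36, value 108
- option 2+option 3+option 4+option 5: duration 37, value 107
Minimum duration: 33 min.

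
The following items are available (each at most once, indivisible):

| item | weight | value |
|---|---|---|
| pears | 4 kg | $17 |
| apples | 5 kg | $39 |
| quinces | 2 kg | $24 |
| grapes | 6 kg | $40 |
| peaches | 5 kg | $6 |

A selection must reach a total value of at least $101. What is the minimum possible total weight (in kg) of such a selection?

Subsets with value ≥ 101, sorted by total weight:
- apples+quinces+grapes: weight 13, value 103
- pears+apples+quinces+grapes: weight 17, value 120
- apples+quinces+grapes+peaches: weight 18, value 109
Minimum weight: 13 kg.

13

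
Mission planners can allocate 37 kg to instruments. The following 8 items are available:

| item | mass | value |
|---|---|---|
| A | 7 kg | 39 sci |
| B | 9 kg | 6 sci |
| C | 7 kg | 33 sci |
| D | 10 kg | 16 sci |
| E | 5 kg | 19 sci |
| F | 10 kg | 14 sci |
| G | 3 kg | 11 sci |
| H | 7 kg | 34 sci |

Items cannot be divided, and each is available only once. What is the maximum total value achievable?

This is a 0/1 knapsack; check combinations near the capacity.
- A+C+D+E+H: mass 7+7+10+5+7=36, value 39+33+16+19+34=141
- A+C+E+F+H: mass 7+7+5+10+7=36, value 39+33+19+14+34=139
- A+C+E+G+H: mass 7+7+5+3+7=29, value 39+33+19+11+34=136
Best: 141 sci.

141 sci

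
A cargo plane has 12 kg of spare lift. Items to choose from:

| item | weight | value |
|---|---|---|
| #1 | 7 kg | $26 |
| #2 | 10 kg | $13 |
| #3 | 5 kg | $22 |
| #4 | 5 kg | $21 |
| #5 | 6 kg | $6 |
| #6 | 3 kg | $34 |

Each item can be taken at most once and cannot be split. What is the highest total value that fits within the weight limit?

$60

Check high-value combinations within 12 kg:
- #1+#6: weight 7+3=10, value 26+34=60
- #3+#6: weight 5+3=8, value 22+34=56
- #4+#6: weight 5+3=8, value 21+34=55
- #1+#3: weight 7+5=12, value 26+22=48
- #1+#4: weight 7+5=12, value 26+21=47
Best: $60.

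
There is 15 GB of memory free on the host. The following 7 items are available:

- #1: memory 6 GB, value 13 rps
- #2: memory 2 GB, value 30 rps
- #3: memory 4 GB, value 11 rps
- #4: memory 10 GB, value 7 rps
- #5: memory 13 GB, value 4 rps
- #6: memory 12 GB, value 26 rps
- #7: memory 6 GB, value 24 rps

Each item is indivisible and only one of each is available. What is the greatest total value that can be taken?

67 rps

Check high-value combinations within 15 GB:
- #1+#2+#7: memory 6+2+6=14, value 13+30+24=67
- #2+#3+#7: memory 2+4+6=12, value 30+11+24=65
- #2+#6: memory 2+12=14, value 30+26=56
Best: 67 rps.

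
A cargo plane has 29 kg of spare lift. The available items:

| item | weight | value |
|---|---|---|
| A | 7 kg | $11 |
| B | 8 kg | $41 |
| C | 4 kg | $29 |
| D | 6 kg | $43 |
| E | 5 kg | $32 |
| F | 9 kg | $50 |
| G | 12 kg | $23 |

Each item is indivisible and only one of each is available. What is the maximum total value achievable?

Check high-value combinations within 29 kg:
- B+D+E+F: weight 8+6+5+9=28, value 41+43+32+50=166
- B+C+D+F: weight 8+4+6+9=27, value 41+29+43+50=163
- C+D+E+F: weight 4+6+5+9=24, value 29+43+32+50=154
Best: $166.

$166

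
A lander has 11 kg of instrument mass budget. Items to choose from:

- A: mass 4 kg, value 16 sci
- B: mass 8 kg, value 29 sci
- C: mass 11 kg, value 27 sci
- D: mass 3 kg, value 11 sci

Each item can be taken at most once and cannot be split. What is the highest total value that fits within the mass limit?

40 sci

Check high-value combinations within 11 kg:
- B+D: mass 8+3=11, value 29+11=40
- B: mass 8, value 29
- A+D: mass 4+3=7, value 16+11=27
- C: mass 11, value 27
Best: 40 sci.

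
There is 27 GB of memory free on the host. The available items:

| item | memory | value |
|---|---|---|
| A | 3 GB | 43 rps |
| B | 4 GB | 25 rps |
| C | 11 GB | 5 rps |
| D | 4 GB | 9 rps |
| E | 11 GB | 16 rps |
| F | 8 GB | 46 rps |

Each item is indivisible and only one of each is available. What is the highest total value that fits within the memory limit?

130 rps

Check high-value combinations within 27 GB:
- A+B+E+F: memory 3+4+11+8=26, value 43+25+16+46=130
- A+B+D+F: memory 3+4+4+8=19, value 43+25+9+46=123
- A+B+C+F: memory 3+4+11+8=26, value 43+25+5+46=119
Best: 130 rps.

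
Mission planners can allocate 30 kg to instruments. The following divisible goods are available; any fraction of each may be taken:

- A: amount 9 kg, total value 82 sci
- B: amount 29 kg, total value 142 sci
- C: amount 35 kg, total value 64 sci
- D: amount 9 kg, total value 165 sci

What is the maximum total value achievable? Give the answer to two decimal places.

305.76

Take in order of value per unit:
- D (165/9 per unit): all 9 → value 165, running total 165.00
- A (82/9 per unit): all 9 → value 82, running total 247.00
- B (142/29 per unit): 12 of 29 → value 12×142/29 = 58.7586, running total 305.76
Total 305.76.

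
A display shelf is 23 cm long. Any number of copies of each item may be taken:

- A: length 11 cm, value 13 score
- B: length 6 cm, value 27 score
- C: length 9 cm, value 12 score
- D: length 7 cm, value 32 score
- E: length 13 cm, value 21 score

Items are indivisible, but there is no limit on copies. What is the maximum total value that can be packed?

Best value-per-unit is D at 32/7, and filling with it alone uses length 3×7=21. No mix of the others beats 3×32 = 96.

96 score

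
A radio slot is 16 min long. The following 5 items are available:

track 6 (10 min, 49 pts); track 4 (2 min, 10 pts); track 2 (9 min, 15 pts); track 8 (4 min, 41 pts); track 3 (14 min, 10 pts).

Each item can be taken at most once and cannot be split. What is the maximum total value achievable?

Check high-value combinations within 16 min:
- track 6+track 4+track 8: duration 10+2+4=16, value 49+10+41=100
- track 6+track 8: duration 10+4=14, value 49+41=90
- track 4+track 2+track 8: duration 2+9+4=15, value 10+15+41=66
- track 6+track 4: duration 10+2=12, value 49+10=59
- track 2+track 8: duration 9+4=13, value 15+41=56
Best: 100 pts.

100 pts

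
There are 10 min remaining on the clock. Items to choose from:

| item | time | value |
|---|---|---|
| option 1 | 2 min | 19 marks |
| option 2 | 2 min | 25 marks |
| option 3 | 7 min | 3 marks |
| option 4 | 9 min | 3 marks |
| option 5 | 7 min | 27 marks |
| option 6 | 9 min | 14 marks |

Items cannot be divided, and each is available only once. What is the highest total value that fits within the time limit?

Check high-value combinations within 10 min:
- option 2+option 5: time 2+7=9, value 25+27=52
- option 1+option 5: time 2+7=9, value 19+27=46
- option 1+option 2: time 2+2=4, value 19+25=44
- option 2+option 3: time 2+7=9, value 25+3=28
- option 5: time 7, value 27
Best: 52 marks.

52 marks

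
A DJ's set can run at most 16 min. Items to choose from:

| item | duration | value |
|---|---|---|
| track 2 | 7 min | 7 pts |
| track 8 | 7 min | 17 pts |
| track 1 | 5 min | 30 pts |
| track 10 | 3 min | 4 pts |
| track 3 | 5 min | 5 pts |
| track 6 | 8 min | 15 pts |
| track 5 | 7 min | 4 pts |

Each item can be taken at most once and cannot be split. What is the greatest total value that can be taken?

Check high-value combinations within 16 min:
- track 8+track 1+track 10: duration 7+5+3=15, value 17+30+4=51
- track 1+track 10+track 6: duration 5+3+8=16, value 30+4+15=49
- track 8+track 1: duration 7+5=12, value 17+30=47
- track 1+track 6: duration 5+8=13, value 30+15=45
Best: 51 pts.

51 pts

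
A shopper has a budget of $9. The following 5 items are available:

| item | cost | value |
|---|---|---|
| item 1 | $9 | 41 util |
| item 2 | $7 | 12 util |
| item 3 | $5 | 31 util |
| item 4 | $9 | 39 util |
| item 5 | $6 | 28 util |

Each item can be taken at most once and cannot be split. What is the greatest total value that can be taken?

This is a 0/1 knapsack; check combinations near the capacity.
- item 1: cost 9, value 41
- item 4: cost 9, value 39
- item 3: cost 5, value 31
- item 5: cost 6, value 28
Best: 41 util.

41 util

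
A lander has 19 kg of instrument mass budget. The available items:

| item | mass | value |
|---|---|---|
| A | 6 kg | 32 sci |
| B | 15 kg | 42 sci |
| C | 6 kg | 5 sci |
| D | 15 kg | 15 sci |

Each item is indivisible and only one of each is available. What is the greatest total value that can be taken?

42 sci

Check high-value combinations within 19 kg:
- B: mass 15, value 42
- A+C: mass 6+6=12, value 32+5=37
- A: mass 6, value 32
- D: mass 15, value 15
- C: mass 6, value 5
Best: 42 sci.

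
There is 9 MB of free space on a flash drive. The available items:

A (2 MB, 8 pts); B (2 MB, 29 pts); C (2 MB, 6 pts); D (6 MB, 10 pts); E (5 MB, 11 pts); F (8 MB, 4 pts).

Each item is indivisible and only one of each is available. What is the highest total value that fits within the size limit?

Check high-value combinations within 9 MB:
- A+B+E: size 2+2+5=9, value 8+29+11=48
- B+C+E: size 2+2+5=9, value 29+6+11=46
- A+B+C: size 2+2+2=6, value 8+29+6=43
- B+E: size 2+5=7, value 29+11=40
Best: 48 pts.

48 pts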